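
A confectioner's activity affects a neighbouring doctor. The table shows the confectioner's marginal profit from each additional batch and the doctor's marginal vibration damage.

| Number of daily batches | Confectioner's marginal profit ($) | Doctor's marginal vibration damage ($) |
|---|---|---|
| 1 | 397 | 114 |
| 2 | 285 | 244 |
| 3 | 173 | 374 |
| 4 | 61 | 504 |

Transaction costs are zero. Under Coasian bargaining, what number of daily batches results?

Bargaining reaches the level where marginal profit last exceeds marginal vibration damage.
That holds through level 2 (285 ≥ 244) but not at 3 (173 < 374).

2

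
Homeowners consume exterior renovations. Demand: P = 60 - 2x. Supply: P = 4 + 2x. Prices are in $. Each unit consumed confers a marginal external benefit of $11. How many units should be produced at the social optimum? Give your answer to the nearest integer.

Social marginal benefit = demand + MEB = 71 - 2x.
Set SMB = MC: 71 - 2x = 4 + 2x → x* = 16.7500.

x* = 17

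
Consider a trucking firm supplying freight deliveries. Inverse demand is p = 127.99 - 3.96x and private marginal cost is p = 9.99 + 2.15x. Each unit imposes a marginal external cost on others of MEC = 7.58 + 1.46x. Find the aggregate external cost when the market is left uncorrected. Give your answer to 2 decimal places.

418.66

Market equilibrium (private): 9.99 + 2.15x = 127.99 - 3.96x → x_m = 19.3126.
Total external cost = ∫₀^{x_m} (7.58 + 1.46x) dx = 7.58×19.3126 + ½×1.46×19.3126² = 418.6624.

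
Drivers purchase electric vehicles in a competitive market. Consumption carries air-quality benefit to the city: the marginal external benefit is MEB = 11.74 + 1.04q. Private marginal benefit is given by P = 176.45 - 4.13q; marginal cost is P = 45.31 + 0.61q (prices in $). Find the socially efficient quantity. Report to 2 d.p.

q* = 38.62

Social marginal benefit = demand + MEB = 188.19 - 3.09q.
Set SMB = MC: 188.19 - 3.09q = 45.31 + 0.61q → q* = 38.6162.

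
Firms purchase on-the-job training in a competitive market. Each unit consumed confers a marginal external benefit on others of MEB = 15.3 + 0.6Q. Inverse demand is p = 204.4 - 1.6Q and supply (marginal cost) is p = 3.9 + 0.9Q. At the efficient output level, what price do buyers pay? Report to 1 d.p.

Social marginal benefit = demand + MEB = 219.7 - Q.
Set SMB = MC: 219.7 - Q = 3.9 + 0.9Q → Q* = 113.5789.
Consumer price on the demand curve at Q*: 204.4 − 1.6×113.5789 = 22.6738.

P = 22.7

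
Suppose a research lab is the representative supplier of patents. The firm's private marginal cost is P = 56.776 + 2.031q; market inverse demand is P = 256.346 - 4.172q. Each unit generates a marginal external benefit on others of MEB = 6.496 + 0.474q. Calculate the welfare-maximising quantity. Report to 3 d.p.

q* = 35.969

Social marginal cost = private MC − MEB = 50.280 + 1.557q.
Set SMC = demand: 50.280 + 1.557q = 256.346 - 4.172q → q* = 35.9689.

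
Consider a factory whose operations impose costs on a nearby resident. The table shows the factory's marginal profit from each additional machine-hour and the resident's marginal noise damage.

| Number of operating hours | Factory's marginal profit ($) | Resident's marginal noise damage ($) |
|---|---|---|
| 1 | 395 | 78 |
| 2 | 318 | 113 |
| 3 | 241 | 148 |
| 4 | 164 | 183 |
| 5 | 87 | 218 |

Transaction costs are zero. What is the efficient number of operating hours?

3

Bargaining reaches the level where marginal profit last exceeds marginal noise damage.
That holds through level 3 (241 ≥ 148) but not at 4 (164 < 183).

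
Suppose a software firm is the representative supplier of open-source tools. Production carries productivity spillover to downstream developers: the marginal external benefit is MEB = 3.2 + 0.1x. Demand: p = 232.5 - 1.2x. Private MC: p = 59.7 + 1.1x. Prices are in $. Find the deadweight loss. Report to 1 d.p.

Market equilibrium (private): 59.7 + 1.1x = 232.5 - 1.2x → x_m = 75.1304.
Social marginal cost = private MC − MEB = 56.5 + x.
Set SMC = demand: 56.5 + x = 232.5 - 1.2x → x* = 80.0000.
Height of the DWL triangle at x_m is demand(x_m) − SMC(x_m) = MEB(x_m) = 10.7130.
DWL = ½ × 4.8696 × 10.7130 = 26.0840.

DWL = $26.1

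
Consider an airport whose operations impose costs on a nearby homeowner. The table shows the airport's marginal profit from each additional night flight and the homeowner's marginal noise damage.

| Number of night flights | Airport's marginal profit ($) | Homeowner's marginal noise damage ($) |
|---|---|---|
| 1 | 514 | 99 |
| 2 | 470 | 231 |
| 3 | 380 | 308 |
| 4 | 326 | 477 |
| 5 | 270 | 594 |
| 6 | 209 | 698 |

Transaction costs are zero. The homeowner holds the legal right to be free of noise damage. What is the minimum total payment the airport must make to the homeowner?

Efficient level: marginal profit ≥ marginal noise damage through level 3, so k* = 3.
With the homeowner holding the right, the airport must at least compensate total damage at k*: 99 + 231 + 308 = 638.

$638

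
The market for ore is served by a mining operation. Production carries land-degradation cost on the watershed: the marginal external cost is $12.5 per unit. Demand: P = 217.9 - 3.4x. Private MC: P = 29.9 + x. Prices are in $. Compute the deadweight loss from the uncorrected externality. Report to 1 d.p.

DWL = $17.8

Market equilibrium (private): 29.9 + x = 217.9 - 3.4x → x_m = 42.7273.
Social marginal cost = private MC + MEC = 42.4 + x.
Set SMC = demand: 42.4 + x = 217.9 - 3.4x → x* = 39.8864.
The loss is the area between SMC and demand from x* to x_m; with linear curves that's a triangle of height MEC(x_m).
DWL = ½ × 2.8409 × 12.5000 = 17.7556.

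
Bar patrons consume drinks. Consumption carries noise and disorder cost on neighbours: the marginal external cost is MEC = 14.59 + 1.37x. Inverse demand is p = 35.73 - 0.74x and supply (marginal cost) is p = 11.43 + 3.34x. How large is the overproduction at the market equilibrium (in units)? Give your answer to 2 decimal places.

Market equilibrium (private): 11.43 + 3.34x = 35.73 - 0.74x → x_m = 5.9559.
Social marginal benefit = demand − MEC = 21.14 - 2.11x.
Set SMB = MC: 21.14 - 2.11x = 11.43 + 3.34x → x* = 1.7817.
Gap = |5.9559 − 1.7817| = 4.1742.

4.17 units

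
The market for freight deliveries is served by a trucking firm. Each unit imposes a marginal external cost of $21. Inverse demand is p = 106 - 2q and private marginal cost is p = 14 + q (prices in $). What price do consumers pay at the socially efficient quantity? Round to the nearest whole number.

Social marginal cost = private MC + MEC = 35 + q.
Set SMC = demand: 35 + q = 106 - 2q → q* = 23.6667.
Consumer price on the demand curve at q*: 106 − 2×23.6667 = 58.6666.

P = $59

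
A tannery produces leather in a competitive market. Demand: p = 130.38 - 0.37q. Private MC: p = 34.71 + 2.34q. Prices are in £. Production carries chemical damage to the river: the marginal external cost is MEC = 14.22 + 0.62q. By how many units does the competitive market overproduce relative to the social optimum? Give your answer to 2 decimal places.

Market equilibrium (private): 34.71 + 2.34q = 130.38 - 0.37q → q_m = 35.3026.
Social marginal cost = private MC + MEC = 48.93 + 2.96q.
Set SMC = demand: 48.93 + 2.96q = 130.38 - 0.37q → q* = 24.4595.
Gap = |35.3026 − 24.4595| = 10.8431.

10.84 units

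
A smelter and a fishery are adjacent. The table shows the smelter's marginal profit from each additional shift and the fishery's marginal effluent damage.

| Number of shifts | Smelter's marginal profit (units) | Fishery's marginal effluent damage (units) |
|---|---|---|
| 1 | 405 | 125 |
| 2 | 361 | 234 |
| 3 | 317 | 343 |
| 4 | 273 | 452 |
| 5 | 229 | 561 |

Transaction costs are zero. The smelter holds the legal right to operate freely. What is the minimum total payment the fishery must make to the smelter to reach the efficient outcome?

Left alone the smelter would choose level 5 (marginal profit stays positive).
Efficient level: k* = 2 (marginal profit ≥ marginal effluent damage through 2).
The fishery must at least cover the smelter's forgone profit from cutting 5→2: 317 + 273 + 229 = 819.

819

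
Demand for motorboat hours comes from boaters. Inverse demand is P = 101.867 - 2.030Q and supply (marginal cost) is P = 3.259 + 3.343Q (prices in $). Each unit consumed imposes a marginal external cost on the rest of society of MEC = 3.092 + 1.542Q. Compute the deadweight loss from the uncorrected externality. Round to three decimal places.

Market equilibrium (private): 3.259 + 3.343Q = 101.867 - 2.030Q → Q_m = 18.3525.
Social marginal benefit = demand − MEC = 98.775 - 3.572Q.
Set SMB = MC: 98.775 - 3.572Q = 3.259 + 3.343Q → Q* = 13.8129.
The welfare-loss triangle has base |Q_m − Q*| and height MEC(Q_m) (the vertical gap between SMB and MC is zero at Q* and MEC at Q_m).
DWL = ½ × 4.5396 × 31.3916 = 71.2527.

DWL = $71.253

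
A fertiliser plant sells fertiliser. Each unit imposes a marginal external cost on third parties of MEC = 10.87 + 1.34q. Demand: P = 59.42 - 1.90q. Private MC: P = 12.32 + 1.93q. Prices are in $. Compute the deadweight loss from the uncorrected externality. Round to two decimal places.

Market equilibrium (private): 12.32 + 1.93q = 59.42 - 1.90q → q_m = 12.2977.
Social marginal cost = private MC + MEC = 23.19 + 3.27q.
Set SMC = demand: 23.19 + 3.27q = 59.42 - 1.90q → q* = 7.0077.
The loss is the area between SMC and demand from q* to q_m; with linear curves that's a triangle of height MEC(q_m).
DWL = ½ × 5.2900 × 27.3489 = 72.3378.

DWL = $72.34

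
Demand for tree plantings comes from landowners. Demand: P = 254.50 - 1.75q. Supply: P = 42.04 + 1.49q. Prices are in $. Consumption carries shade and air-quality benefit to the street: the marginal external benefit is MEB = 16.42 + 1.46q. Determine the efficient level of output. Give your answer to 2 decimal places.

Social marginal benefit = demand + MEB = 270.92 - 0.29q.
Set SMB = MC: 270.92 - 0.29q = 42.04 + 1.49q → q* = 128.5843.

q* = 128.58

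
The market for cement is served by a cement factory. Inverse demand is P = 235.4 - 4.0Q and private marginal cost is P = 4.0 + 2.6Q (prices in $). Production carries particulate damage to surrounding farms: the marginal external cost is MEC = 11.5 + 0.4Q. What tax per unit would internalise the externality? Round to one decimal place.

Social marginal cost = private MC + MEC = 15.5 + 3.0Q.
Set SMC = demand: 15.5 + 3.0Q = 235.4 - 4.0Q → Q* = 31.4143.
The Pigouvian tax equals MEC at Q*: 11.5 + 0.4×31.4143 = 24.0657.

tax = $24.1 per unit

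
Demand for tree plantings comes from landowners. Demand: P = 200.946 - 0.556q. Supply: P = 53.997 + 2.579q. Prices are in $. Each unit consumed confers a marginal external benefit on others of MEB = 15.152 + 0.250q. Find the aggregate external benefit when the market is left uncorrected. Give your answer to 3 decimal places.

$984.873

Market equilibrium (private): 53.997 + 2.579q = 200.946 - 0.556q → q_m = 46.8737.
Total external benefit = ∫₀^{q_m} (15.152 + 0.250q) dq = 15.152×46.8737 + ½×0.250×46.8737² = 984.8733.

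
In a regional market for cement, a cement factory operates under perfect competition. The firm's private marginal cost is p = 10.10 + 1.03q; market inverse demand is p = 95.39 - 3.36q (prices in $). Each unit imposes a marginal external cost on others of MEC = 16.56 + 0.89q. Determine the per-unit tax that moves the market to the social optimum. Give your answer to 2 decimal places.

tax = $28.15 per unit

Social marginal cost = private MC + MEC = 26.66 + 1.92q.
Set SMC = demand: 26.66 + 1.92q = 95.39 - 3.36q → q* = 13.0170.
The Pigouvian tax equals MEC at q*: 16.56 + 0.89×13.0170 = 28.1451.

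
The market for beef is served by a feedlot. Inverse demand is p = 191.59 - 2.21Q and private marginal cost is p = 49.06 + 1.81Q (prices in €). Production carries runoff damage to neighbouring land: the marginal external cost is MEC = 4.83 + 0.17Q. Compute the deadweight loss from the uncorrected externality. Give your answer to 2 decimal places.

DWL = €14.07

Market equilibrium (private): 49.06 + 1.81Q = 191.59 - 2.21Q → Q_m = 35.4552.
Social marginal cost = private MC + MEC = 53.89 + 1.98Q.
Set SMC = demand: 53.89 + 1.98Q = 191.59 - 2.21Q → Q* = 32.8640.
The welfare-loss triangle has base |Q_m − Q*| and height MEC(Q_m) (the vertical gap between SMC and demand is zero at Q* and MEC at Q_m).
DWL = ½ × 2.5912 × 10.8574 = 14.0668.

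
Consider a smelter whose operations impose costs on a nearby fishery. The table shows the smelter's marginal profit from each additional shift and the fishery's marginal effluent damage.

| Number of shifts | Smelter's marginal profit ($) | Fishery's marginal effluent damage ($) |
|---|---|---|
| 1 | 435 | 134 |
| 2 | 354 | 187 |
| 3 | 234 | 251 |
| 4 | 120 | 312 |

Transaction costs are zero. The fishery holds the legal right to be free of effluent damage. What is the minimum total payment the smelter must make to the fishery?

$321

Efficient level: marginal profit ≥ marginal effluent damage through level 2, so k* = 2.
With the fishery holding the right, the smelter must at least compensate total damage at k*: 134 + 187 = 321.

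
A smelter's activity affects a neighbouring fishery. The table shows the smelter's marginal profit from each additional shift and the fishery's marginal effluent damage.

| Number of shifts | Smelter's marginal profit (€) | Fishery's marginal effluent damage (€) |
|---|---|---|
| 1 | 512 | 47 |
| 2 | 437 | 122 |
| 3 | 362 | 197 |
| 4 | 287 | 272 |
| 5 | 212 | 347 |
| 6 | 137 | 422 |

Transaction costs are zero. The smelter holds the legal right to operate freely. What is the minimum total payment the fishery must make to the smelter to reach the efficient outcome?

Left alone the smelter would choose level 6 (marginal profit stays positive).
Efficient level: k* = 4 (marginal profit ≥ marginal effluent damage through 4).
The fishery must at least cover the smelter's forgone profit from cutting 6→4: 212 + 137 = 349.

€349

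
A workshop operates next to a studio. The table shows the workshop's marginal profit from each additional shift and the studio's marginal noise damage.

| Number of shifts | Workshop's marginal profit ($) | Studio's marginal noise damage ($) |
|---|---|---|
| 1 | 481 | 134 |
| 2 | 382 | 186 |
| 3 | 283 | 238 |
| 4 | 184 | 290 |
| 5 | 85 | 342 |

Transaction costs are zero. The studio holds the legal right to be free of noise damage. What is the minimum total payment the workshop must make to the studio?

Efficient level: marginal profit ≥ marginal noise damage through level 3, so k* = 3.
With the studio holding the right, the workshop must at least compensate total damage at k*: 134 + 186 + 238 = 558.

$558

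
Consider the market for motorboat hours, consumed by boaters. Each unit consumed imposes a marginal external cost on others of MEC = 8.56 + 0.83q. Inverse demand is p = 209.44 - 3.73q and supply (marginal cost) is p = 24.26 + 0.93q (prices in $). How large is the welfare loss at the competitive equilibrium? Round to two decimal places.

DWL = $157.18

Market equilibrium (private): 24.26 + 0.93q = 209.44 - 3.73q → q_m = 39.7382.
Social marginal benefit = demand − MEC = 200.88 - 4.56q.
Set SMB = MC: 200.88 - 4.56q = 24.26 + 0.93q → q* = 32.1712.
The loss is the area between SMB and MC from q* to q_m; with linear curves that's a triangle of height MEC(q_m).
DWL = ½ × 7.5670 × 41.5427 = 157.1768.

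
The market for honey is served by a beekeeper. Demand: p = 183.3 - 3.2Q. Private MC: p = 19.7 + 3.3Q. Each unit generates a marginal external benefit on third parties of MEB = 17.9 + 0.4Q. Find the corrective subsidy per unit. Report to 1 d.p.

subsidy = 29.8 per unit

Social marginal cost = private MC − MEB = 1.8 + 2.9Q.
Set SMC = demand: 1.8 + 2.9Q = 183.3 - 3.2Q → Q* = 29.7541.
The Pigouvian subsidy equals MEB at Q*: 17.9 + 0.4×29.7541 = 29.8016.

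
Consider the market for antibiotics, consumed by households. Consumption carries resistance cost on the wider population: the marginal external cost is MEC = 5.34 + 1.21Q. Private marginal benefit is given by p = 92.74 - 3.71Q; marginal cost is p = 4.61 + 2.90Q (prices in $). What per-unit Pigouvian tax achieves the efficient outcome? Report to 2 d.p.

Social marginal benefit = demand − MEC = 87.40 - 4.92Q.
Set SMB = MC: 87.40 - 4.92Q = 4.61 + 2.90Q → Q* = 10.5870.
The Pigouvian tax equals MEC at Q*: 5.34 + 1.21×10.5870 = 18.1503.

tax = $18.15 per unit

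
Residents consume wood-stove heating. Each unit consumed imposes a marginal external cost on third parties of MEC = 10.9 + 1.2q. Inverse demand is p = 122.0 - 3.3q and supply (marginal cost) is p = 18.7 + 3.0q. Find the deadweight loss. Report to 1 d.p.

Market equilibrium (private): 18.7 + 3.0q = 122.0 - 3.3q → q_m = 16.3968.
Social marginal benefit = demand − MEC = 111.1 - 4.5q.
Set SMB = MC: 111.1 - 4.5q = 18.7 + 3.0q → q* = 12.3200.
The loss is the area between SMB and MC from q* to q_m; with linear curves that's a triangle of height MEC(q_m).
DWL = ½ × 4.0768 × 30.5762 = 62.3265.

DWL = 62.3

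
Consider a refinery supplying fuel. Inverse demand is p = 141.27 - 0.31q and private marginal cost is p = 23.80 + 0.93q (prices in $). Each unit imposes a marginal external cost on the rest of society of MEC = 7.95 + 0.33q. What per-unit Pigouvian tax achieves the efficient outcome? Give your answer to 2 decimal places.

Social marginal cost = private MC + MEC = 31.75 + 1.26q.
Set SMC = demand: 31.75 + 1.26q = 141.27 - 0.31q → q* = 69.7580.
The Pigouvian tax equals MEC at q*: 7.95 + 0.33×69.7580 = 30.9701.

tax = $30.97 per unit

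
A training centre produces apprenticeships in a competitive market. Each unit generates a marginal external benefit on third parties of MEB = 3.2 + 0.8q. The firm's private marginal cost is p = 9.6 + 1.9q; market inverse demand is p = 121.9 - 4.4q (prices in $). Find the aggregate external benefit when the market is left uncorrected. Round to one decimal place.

$184.1

Market equilibrium (private): 9.6 + 1.9q = 121.9 - 4.4q → q_m = 17.8254.
Total external benefit = ∫₀^{q_m} (3.2 + 0.8q) dq = 3.2×17.8254 + ½×0.8×17.8254² = 184.1392.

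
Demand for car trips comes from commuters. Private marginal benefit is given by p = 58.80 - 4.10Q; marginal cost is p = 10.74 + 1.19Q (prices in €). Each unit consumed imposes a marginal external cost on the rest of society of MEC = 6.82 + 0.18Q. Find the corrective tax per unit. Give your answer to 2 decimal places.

tax = €8.18 per unit

Social marginal benefit = demand − MEC = 51.98 - 4.28Q.
Set SMB = MC: 51.98 - 4.28Q = 10.74 + 1.19Q → Q* = 7.5393.
The Pigouvian tax equals MEC at Q*: 6.82 + 0.18×7.5393 = 8.1771.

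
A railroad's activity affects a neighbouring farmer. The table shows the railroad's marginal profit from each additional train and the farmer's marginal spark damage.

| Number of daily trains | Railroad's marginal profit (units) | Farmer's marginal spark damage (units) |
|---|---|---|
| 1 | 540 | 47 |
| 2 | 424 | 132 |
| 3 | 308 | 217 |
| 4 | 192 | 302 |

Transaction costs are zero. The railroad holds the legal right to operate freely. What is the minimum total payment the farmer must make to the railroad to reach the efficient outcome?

Left alone the railroad would choose level 4 (marginal profit stays positive).
Efficient level: k* = 3 (marginal profit ≥ marginal spark damage through 3).
The farmer must at least cover the railroad's forgone profit from cutting 4→3: 192 = 192.

192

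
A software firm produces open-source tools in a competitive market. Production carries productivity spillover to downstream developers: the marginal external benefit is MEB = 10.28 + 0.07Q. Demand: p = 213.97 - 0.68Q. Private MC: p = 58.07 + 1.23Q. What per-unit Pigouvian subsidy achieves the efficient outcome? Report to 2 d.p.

Social marginal cost = private MC − MEB = 47.79 + 1.16Q.
Set SMC = demand: 47.79 + 1.16Q = 213.97 - 0.68Q → Q* = 90.3152.
The Pigouvian subsidy equals MEB at Q*: 10.28 + 0.07×90.3152 = 16.6021.

subsidy = 16.60 per unit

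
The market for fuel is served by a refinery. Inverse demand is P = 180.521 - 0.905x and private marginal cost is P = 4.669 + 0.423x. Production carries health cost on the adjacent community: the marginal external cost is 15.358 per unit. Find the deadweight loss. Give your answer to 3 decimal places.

DWL = 88.806

Market equilibrium (private): 4.669 + 0.423x = 180.521 - 0.905x → x_m = 132.4187.
Social marginal cost = private MC + MEC = 20.027 + 0.423x.
Set SMC = demand: 20.027 + 0.423x = 180.521 - 0.905x → x* = 120.8539.
Between x* and x_m the wedge SMC − demand runs linearly from 0 to MEC(x_m), so the loss is a triangle.
DWL = ½ × 11.5648 × 15.3580 = 88.8061.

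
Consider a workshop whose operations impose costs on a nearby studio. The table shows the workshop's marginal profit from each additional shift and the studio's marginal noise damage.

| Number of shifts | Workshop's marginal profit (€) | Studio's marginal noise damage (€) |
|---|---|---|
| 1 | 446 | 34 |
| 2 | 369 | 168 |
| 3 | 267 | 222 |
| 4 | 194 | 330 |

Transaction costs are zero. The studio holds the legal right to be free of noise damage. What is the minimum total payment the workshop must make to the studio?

€424

Efficient level: marginal profit ≥ marginal noise damage through level 3, so k* = 3.
With the studio holding the right, the workshop must at least compensate total damage at k*: 34 + 168 + 222 = 424.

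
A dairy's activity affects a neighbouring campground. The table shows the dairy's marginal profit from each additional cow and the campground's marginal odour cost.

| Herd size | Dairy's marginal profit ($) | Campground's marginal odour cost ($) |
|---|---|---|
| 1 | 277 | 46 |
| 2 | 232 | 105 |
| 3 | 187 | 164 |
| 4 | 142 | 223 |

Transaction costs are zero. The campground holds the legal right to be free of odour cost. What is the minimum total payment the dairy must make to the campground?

Efficient level: marginal profit ≥ marginal odour cost through level 3, so k* = 3.
With the campground holding the right, the dairy must at least compensate total damage at k*: 46 + 105 + 164 = 315.

$315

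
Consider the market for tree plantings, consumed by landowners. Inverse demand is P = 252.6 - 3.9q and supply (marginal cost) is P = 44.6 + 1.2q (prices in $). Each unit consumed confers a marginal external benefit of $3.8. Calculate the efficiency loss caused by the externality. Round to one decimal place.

Market equilibrium (private): 44.6 + 1.2q = 252.6 - 3.9q → q_m = 40.7843.
Social marginal benefit = demand + MEB = 256.4 - 3.9q.
Set SMB = MC: 256.4 - 3.9q = 44.6 + 1.2q → q* = 41.5294.
The loss is the area between SMB and MC from q* to q_m; with linear curves that's a triangle of height MEB(q_m).
DWL = ½ × 0.7451 × 3.8000 = 1.4157.

DWL = $1.4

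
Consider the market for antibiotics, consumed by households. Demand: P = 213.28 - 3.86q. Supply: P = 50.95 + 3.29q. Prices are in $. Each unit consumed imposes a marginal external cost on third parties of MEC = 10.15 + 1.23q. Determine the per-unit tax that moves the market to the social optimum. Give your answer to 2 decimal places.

tax = $32.49 per unit

Social marginal benefit = demand − MEC = 203.13 - 5.09q.
Set SMB = MC: 203.13 - 5.09q = 50.95 + 3.29q → q* = 18.1599.
The Pigouvian tax equals MEC at q*: 10.15 + 1.23×18.1599 = 32.4867.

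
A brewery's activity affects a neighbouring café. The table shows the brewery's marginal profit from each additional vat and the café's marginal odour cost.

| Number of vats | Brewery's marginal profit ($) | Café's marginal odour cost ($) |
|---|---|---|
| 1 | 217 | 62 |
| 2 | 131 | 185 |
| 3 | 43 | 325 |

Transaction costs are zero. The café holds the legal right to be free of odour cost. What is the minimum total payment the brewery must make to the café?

$62

Efficient level: marginal profit ≥ marginal odour cost through level 1, so k* = 1.
With the café holding the right, the brewery must at least compensate total damage at k*: 62 = 62.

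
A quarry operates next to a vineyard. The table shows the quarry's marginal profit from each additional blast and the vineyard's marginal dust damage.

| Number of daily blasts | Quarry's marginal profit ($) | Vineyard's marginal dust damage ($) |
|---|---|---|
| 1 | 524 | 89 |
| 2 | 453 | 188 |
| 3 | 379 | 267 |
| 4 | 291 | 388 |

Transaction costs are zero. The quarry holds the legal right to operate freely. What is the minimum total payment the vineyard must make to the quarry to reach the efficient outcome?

$291

Left alone the quarry would choose level 4 (marginal profit stays positive).
Efficient level: k* = 3 (marginal profit ≥ marginal dust damage through 3).
The vineyard must at least cover the quarry's forgone profit from cutting 4→3: 291 = 291.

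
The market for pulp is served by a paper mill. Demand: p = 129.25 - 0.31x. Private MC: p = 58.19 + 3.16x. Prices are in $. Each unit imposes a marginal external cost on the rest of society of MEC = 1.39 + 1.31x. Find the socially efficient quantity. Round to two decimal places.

x* = 14.58

Social marginal cost = private MC + MEC = 59.58 + 4.47x.
Set SMC = demand: 59.58 + 4.47x = 129.25 - 0.31x → x* = 14.5753.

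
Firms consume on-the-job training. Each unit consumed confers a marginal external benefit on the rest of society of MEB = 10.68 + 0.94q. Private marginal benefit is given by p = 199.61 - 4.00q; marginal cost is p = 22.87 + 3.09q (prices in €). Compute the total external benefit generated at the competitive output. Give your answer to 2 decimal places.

€558.29

Market equilibrium (private): 22.87 + 3.09q = 199.61 - 4.00q → q_m = 24.9281.
Total external benefit = ∫₀^{q_m} (10.68 + 0.94q) dq = 10.68×24.9281 + ½×0.94×24.9281² = 558.2949.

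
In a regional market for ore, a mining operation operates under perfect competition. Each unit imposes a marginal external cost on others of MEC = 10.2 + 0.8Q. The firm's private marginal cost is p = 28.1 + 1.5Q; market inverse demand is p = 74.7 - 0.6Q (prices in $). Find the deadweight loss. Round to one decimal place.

DWL = $134.7

Market equilibrium (private): 28.1 + 1.5Q = 74.7 - 0.6Q → Q_m = 22.1905.
Social marginal cost = private MC + MEC = 38.3 + 2.3Q.
Set SMC = demand: 38.3 + 2.3Q = 74.7 - 0.6Q → Q* = 12.5517.
Between Q* and Q_m the wedge SMC − demand runs linearly from 0 to MEC(Q_m), so the loss is a triangle.
DWL = ½ × 9.6388 × 27.9524 = 134.7138.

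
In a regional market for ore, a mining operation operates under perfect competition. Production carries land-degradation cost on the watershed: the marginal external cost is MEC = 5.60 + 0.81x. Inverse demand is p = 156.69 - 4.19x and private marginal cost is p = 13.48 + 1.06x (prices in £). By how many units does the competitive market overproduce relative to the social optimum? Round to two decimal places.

4.57 units

Market equilibrium (private): 13.48 + 1.06x = 156.69 - 4.19x → x_m = 27.2781.
Social marginal cost = private MC + MEC = 19.08 + 1.87x.
Set SMC = demand: 19.08 + 1.87x = 156.69 - 4.19x → x* = 22.7079.
Gap = |27.2781 − 22.7079| = 4.5702.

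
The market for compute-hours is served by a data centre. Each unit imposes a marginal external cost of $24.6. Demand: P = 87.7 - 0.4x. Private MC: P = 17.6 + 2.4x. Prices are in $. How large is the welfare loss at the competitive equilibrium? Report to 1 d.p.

Market equilibrium (private): 17.6 + 2.4x = 87.7 - 0.4x → x_m = 25.0357.
Social marginal cost = private MC + MEC = 42.2 + 2.4x.
Set SMC = demand: 42.2 + 2.4x = 87.7 - 0.4x → x* = 16.2500.
The loss is the area between SMC and demand from x* to x_m; with linear curves that's a triangle of height MEC(x_m).
DWL = ½ × 8.7857 × 24.6000 = 108.0641.

DWL = $108.1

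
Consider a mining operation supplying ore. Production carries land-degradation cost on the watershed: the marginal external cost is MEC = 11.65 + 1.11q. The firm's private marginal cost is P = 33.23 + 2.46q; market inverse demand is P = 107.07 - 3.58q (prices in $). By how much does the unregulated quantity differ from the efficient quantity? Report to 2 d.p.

Market equilibrium (private): 33.23 + 2.46q = 107.07 - 3.58q → q_m = 12.2252.
Social marginal cost = private MC + MEC = 44.88 + 3.57q.
Set SMC = demand: 44.88 + 3.57q = 107.07 - 3.58q → q* = 8.6979.
Gap = |12.2252 − 8.6979| = 3.5273.

3.53 units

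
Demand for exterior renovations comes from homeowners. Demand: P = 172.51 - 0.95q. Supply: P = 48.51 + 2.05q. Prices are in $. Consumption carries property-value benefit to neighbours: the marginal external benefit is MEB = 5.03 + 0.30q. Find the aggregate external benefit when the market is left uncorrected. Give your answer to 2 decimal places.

Market equilibrium (private): 48.51 + 2.05q = 172.51 - 0.95q → q_m = 41.3333.
Total external benefit = ∫₀^{q_m} (5.03 + 0.30q) dq = 5.03×41.3333 + ½×0.30×41.3333² = 464.1728.

$464.17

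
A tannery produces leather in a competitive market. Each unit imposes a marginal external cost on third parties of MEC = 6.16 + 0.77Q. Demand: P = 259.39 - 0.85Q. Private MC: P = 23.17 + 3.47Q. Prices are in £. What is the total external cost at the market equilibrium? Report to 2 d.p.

£1487.97

Market equilibrium (private): 23.17 + 3.47Q = 259.39 - 0.85Q → Q_m = 54.6806.
Total external cost = ∫₀^{Q_m} (6.16 + 0.77Q) dQ = 6.16×54.6806 + ½×0.77×54.6806² = 1487.9702.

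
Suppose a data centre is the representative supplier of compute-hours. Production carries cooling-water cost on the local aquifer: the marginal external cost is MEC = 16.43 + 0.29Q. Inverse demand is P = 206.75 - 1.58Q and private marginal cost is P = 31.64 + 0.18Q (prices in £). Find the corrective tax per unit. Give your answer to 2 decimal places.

tax = £38.88 per unit

Social marginal cost = private MC + MEC = 48.07 + 0.47Q.
Set SMC = demand: 48.07 + 0.47Q = 206.75 - 1.58Q → Q* = 77.4049.
The Pigouvian tax equals MEC at Q*: 16.43 + 0.29×77.4049 = 38.8774.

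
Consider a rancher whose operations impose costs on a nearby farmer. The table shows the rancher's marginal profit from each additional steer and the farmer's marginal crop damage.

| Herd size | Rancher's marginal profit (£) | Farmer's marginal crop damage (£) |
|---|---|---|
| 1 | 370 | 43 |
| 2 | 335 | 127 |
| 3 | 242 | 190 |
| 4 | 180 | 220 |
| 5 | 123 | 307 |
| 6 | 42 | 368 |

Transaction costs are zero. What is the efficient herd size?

Bargaining reaches the level where marginal profit last exceeds marginal crop damage.
That holds through level 3 (242 ≥ 190) but not at 4 (180 < 220).

3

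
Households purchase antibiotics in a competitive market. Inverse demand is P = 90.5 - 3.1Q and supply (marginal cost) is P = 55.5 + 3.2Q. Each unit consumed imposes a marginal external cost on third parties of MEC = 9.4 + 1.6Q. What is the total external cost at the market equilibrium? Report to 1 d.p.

Market equilibrium (private): 55.5 + 3.2Q = 90.5 - 3.1Q → Q_m = 5.5556.
Total external cost = ∫₀^{Q_m} (9.4 + 1.6Q) dQ = 9.4×5.5556 + ½×1.6×5.5556² = 76.9144.

76.9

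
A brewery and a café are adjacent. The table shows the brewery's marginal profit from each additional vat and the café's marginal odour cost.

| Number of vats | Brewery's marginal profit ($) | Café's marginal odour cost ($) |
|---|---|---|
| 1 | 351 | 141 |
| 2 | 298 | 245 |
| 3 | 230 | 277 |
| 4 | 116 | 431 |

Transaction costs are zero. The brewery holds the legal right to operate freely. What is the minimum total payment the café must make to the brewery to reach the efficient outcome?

Left alone the brewery would choose level 4 (marginal profit stays positive).
Efficient level: k* = 2 (marginal profit ≥ marginal odour cost through 2).
The café must at least cover the brewery's forgone profit from cutting 4→2: 230 + 116 = 346.

$346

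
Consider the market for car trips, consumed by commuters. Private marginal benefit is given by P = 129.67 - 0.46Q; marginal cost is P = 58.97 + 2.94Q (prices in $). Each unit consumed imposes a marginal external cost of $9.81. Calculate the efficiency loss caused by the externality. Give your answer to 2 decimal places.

DWL = $14.15

Market equilibrium (private): 58.97 + 2.94Q = 129.67 - 0.46Q → Q_m = 20.7941.
Social marginal benefit = demand − MEC = 119.86 - 0.46Q.
Set SMB = MC: 119.86 - 0.46Q = 58.97 + 2.94Q → Q* = 17.9088.
Height of the DWL triangle at Q_m is MC(Q_m) − SMB(Q_m) = MEC(Q_m) = 9.8100.
DWL = ½ × 2.8853 × 9.8100 = 14.1524.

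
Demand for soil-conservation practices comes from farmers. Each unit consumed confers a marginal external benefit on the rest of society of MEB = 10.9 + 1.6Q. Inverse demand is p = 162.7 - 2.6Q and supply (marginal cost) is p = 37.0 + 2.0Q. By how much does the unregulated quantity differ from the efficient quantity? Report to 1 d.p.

18.2 units

Market equilibrium (private): 37.0 + 2.0Q = 162.7 - 2.6Q → Q_m = 27.3261.
Social marginal benefit = demand + MEB = 173.6 - Q.
Set SMB = MC: 173.6 - Q = 37.0 + 2.0Q → Q* = 45.5333.
Gap = |27.3261 − 45.5333| = 18.2072.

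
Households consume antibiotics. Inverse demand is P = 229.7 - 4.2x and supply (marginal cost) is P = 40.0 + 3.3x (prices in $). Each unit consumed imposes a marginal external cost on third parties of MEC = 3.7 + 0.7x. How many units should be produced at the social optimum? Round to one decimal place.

x* = 22.7

Social marginal benefit = demand − MEC = 226.0 - 4.9x.
Set SMB = MC: 226.0 - 4.9x = 40.0 + 3.3x → x* = 22.6829.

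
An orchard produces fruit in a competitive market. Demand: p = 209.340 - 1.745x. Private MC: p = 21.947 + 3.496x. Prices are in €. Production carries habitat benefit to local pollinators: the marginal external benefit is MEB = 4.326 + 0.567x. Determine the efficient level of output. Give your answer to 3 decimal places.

x* = 41.018

Social marginal cost = private MC − MEB = 17.621 + 2.929x.
Set SMC = demand: 17.621 + 2.929x = 209.340 - 1.745x → x* = 41.0182.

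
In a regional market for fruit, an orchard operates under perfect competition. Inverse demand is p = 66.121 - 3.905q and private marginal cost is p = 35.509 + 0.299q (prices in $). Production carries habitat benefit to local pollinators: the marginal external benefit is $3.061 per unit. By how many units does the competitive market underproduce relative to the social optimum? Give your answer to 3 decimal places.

0.728 units

Market equilibrium (private): 35.509 + 0.299q = 66.121 - 3.905q → q_m = 7.2816.
Social marginal cost = private MC − MEB = 32.448 + 0.299q.
Set SMC = demand: 32.448 + 0.299q = 66.121 - 3.905q → q* = 8.0098.
Gap = |7.2816 − 8.0098| = 0.7282.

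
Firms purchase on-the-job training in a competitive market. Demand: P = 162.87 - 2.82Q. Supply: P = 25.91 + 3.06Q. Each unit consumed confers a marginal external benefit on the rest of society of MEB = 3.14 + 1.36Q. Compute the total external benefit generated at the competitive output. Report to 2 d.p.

Market equilibrium (private): 25.91 + 3.06Q = 162.87 - 2.82Q → Q_m = 23.2925.
Total external benefit = ∫₀^{Q_m} (3.14 + 1.36Q) dQ = 3.14×23.2925 + ½×1.36×23.2925² = 442.0660.

442.07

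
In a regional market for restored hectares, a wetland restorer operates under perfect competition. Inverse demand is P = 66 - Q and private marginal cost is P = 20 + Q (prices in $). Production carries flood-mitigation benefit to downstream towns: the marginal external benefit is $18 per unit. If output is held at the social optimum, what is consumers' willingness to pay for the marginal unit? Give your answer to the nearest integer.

Social marginal cost = private MC − MEB = 2 + Q.
Set SMC = demand: 2 + Q = 66 - Q → Q* = 32.0000.
Consumer price on the demand curve at Q*: 66 − 1×32.0000 = 34.0000.

P = $34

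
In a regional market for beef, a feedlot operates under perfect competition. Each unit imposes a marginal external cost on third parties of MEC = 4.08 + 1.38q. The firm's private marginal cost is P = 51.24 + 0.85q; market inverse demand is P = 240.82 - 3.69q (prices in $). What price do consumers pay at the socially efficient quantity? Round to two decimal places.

P = $125.20

Social marginal cost = private MC + MEC = 55.32 + 2.23q.
Set SMC = demand: 55.32 + 2.23q = 240.82 - 3.69q → q* = 31.3345.
Consumer price on the demand curve at q*: 240.82 − 3.69×31.3345 = 125.1957.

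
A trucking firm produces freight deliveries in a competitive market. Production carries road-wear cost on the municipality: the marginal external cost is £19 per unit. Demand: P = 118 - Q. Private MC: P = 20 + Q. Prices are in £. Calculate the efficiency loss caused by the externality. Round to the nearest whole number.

Market equilibrium (private): 20 + Q = 118 - Q → Q_m = 49.0000.
Social marginal cost = private MC + MEC = 39 + Q.
Set SMC = demand: 39 + Q = 118 - Q → Q* = 39.5000.
The loss is the area between SMC and demand from Q* to Q_m; with linear curves that's a triangle of height MEC(Q_m).
DWL = ½ × 9.5000 × 19.0000 = 90.2500.

DWL = £90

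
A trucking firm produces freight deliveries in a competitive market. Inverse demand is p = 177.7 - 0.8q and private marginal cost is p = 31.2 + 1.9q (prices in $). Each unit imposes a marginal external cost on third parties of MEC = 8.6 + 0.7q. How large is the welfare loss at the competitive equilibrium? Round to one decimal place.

Market equilibrium (private): 31.2 + 1.9q = 177.7 - 0.8q → q_m = 54.2593.
Social marginal cost = private MC + MEC = 39.8 + 2.6q.
Set SMC = demand: 39.8 + 2.6q = 177.7 - 0.8q → q* = 40.5588.
The welfare-loss triangle has base |q_m − q*| and height MEC(q_m) (the vertical gap between SMC and demand is zero at q* and MEC at q_m).
DWL = ½ × 13.7005 × 46.5815 = 319.0949.

DWL = $319.1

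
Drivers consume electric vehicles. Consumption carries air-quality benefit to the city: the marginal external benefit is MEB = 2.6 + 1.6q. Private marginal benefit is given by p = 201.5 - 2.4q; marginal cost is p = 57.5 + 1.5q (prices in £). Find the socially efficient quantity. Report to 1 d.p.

q* = 63.7

Social marginal benefit = demand + MEB = 204.1 - 0.8q.
Set SMB = MC: 204.1 - 0.8q = 57.5 + 1.5q → q* = 63.7391.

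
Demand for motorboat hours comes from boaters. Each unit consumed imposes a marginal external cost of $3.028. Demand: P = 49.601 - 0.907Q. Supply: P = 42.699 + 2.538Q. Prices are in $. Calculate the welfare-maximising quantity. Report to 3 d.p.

Social marginal benefit = demand − MEC = 46.573 - 0.907Q.
Set SMB = MC: 46.573 - 0.907Q = 42.699 + 2.538Q → Q* = 1.1245.

Q* = 1.125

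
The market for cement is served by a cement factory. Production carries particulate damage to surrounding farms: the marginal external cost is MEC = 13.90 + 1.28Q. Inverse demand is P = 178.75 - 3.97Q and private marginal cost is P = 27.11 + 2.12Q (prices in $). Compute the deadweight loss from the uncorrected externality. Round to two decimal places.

Market equilibrium (private): 27.11 + 2.12Q = 178.75 - 3.97Q → Q_m = 24.8998.
Social marginal cost = private MC + MEC = 41.01 + 3.40Q.
Set SMC = demand: 41.01 + 3.40Q = 178.75 - 3.97Q → Q* = 18.6893.
Between Q* and Q_m the wedge SMC − demand runs linearly from 0 to MEC(Q_m), so the loss is a triangle.
DWL = ½ × 6.2105 × 45.7718 = 142.1329.

DWL = $142.13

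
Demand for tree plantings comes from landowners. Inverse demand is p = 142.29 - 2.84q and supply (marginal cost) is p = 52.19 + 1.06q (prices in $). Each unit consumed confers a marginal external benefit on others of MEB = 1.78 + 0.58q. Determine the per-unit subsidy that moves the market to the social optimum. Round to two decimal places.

subsidy = $17.83 per unit

Social marginal benefit = demand + MEB = 144.07 - 2.26q.
Set SMB = MC: 144.07 - 2.26q = 52.19 + 1.06q → q* = 27.6747.
The Pigouvian subsidy equals MEB at q*: 1.78 + 0.58×27.6747 = 17.8313.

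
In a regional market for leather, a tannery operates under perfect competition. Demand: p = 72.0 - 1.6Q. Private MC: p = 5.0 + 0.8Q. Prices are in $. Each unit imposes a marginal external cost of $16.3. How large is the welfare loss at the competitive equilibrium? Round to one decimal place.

Market equilibrium (private): 5.0 + 0.8Q = 72.0 - 1.6Q → Q_m = 27.9167.
Social marginal cost = private MC + MEC = 21.3 + 0.8Q.
Set SMC = demand: 21.3 + 0.8Q = 72.0 - 1.6Q → Q* = 21.1250.
Height of the DWL triangle at Q_m is SMC(Q_m) − demand(Q_m) = MEC(Q_m) = 16.3000.
DWL = ½ × 6.7917 × 16.3000 = 55.3524.

DWL = $55.4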